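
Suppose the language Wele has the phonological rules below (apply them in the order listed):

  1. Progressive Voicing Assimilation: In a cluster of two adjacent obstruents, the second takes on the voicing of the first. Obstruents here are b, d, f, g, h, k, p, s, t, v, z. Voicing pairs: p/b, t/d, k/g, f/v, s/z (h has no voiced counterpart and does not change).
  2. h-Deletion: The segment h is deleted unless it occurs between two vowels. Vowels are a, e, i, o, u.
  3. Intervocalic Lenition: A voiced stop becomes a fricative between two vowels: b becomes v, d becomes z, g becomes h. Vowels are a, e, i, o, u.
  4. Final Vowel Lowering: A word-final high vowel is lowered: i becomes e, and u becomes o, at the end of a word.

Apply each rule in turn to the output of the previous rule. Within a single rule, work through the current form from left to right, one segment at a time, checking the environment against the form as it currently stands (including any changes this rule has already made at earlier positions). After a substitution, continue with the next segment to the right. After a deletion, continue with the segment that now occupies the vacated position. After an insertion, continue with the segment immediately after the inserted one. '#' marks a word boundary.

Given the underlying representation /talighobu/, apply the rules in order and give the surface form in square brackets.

1 Progressive Voicing Assimilation: no change — [talighobu]
2 h-Deletion: [talighobu] → [taligobu]
3 Intervocalic Lenition: [taligobu] → [talihovu]
4 Final Vowel Lowering: [talihovu] → [talihovo]

[talihovo]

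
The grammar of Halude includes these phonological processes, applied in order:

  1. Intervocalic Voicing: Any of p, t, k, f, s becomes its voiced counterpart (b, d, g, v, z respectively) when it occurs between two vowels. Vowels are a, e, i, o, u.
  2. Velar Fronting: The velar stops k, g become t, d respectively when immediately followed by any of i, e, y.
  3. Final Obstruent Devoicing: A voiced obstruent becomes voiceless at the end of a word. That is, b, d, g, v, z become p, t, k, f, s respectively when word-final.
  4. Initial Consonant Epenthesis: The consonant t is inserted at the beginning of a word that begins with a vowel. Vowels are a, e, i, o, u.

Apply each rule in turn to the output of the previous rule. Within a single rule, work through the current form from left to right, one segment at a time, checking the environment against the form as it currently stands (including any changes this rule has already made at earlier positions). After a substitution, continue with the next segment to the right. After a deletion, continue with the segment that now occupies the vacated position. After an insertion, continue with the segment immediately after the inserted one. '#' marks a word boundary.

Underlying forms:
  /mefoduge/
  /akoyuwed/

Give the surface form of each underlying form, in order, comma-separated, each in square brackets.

/mefoduge/:
  1 Intervocalic Voicing: [mefoduge] → [mevoduge]
  2 Velar Fronting: [mevoduge] → [mevodude]
  3 Final Obstruent Devoicing: no change — [mevodude]
  4 Initial Consonant Epenthesis: no change — [mevodude]
/akoyuwed/:
  1 Intervocalic Voicing: [akoyuwed] → [agoyuwed]
  2 Velar Fronting: no change — [agoyuwed]
  3 Final Obstruent Devoicing: [agoyuwed] → [agoyuwet]
  4 Initial Consonant Epenthesis: [agoyuwet] → [tagoyuwet]

[mevodude], [tagoyuwet]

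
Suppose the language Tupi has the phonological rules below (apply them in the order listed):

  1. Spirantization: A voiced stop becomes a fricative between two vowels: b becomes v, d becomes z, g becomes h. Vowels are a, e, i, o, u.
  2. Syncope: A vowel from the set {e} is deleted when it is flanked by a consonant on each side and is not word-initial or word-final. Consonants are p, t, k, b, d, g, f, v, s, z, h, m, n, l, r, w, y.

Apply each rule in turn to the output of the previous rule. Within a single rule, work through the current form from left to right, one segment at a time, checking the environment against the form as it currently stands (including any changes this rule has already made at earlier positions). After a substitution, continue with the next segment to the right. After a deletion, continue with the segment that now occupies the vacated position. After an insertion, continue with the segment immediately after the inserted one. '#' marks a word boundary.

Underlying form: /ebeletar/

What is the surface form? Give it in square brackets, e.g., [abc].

1 Spirantization: [ebeletar] → [eveletar]
2 Syncope: [eveletar] → [evltar]

[evltar]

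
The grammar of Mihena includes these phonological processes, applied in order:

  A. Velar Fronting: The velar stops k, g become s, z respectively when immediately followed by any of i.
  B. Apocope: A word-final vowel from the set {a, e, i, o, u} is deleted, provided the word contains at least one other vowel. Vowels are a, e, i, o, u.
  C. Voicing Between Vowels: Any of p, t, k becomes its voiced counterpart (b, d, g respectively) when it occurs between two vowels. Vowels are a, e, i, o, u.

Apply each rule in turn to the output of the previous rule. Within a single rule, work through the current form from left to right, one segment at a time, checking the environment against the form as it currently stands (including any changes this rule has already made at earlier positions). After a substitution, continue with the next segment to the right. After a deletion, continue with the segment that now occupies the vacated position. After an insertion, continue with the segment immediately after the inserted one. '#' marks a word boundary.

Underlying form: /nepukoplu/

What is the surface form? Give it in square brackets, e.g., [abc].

A Velar Fronting: no change — [nepukoplu]
B Apocope: [nepukoplu] → [nepukopl]
C Voicing Between Vowels: [nepukopl] → [nebugopl]

[nebugopl]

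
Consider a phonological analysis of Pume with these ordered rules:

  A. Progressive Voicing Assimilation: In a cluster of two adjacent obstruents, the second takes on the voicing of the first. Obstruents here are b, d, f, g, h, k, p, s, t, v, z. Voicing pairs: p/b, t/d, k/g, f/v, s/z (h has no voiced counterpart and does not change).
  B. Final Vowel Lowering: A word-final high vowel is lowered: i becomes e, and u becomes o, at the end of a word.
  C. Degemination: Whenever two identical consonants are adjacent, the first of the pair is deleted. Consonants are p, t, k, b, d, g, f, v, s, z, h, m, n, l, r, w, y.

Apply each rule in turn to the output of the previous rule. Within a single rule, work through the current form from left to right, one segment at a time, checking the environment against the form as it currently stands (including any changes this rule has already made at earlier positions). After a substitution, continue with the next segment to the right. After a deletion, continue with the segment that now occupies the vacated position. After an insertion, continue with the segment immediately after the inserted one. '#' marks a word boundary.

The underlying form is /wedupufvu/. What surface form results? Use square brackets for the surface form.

[wedupufo]

A Progressive Voicing Assimilation: [wedupufvu] → [wedupuffu]
B Final Vowel Lowering: [wedupuffu] → [wedupuffo]
C Degemination: [wedupuffo] → [wedupufo]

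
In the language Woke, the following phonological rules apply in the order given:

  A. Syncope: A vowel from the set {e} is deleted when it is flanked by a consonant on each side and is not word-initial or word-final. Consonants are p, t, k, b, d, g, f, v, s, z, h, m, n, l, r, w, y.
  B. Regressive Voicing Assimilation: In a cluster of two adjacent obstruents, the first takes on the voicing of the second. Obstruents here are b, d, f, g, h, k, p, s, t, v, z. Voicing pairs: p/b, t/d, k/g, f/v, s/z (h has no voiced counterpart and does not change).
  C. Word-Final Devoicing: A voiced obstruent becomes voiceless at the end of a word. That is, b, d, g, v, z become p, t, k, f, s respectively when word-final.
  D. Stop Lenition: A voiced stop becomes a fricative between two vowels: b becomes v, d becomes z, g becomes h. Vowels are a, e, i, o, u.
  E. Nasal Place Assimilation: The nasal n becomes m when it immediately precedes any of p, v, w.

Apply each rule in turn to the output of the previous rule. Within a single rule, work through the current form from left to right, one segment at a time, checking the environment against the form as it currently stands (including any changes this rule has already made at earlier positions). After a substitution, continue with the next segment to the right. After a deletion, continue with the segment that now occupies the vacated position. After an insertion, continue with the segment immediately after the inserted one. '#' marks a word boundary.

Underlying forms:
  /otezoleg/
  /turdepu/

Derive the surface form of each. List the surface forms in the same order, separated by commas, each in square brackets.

[odzolk], [turtpu]

/otezoleg/:
  A Syncope: [otezoleg] → [otzolg]
  B Regressive Voicing Assimilation: [otzolg] → [odzolg]
  C Word-Final Devoicing: [odzolg] → [odzolk]
  D Stop Lenition: no change — [odzolk]
  E Nasal Place Assimilation: no change — [odzolk]
/turdepu/:
  A Syncope: [turdepu] → [turdpu]
  B Regressive Voicing Assimilation: [turdpu] → [turtpu]
  C Word-Final Devoicing: no change — [turtpu]
  D Stop Lenition: no change — [turtpu]
  E Nasal Place Assimilation: no change — [turtpu]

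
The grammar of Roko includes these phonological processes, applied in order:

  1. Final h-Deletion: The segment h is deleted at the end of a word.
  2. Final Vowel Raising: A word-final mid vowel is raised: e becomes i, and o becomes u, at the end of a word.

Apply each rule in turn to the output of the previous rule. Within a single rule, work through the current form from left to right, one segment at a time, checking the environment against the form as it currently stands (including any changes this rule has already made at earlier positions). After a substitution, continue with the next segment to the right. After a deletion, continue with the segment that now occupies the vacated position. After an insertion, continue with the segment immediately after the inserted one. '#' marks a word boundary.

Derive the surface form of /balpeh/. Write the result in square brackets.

[balpi]

1 Final h-Deletion: [balpeh] → [balpe]
2 Final Vowel Raising: [balpe] → [balpi]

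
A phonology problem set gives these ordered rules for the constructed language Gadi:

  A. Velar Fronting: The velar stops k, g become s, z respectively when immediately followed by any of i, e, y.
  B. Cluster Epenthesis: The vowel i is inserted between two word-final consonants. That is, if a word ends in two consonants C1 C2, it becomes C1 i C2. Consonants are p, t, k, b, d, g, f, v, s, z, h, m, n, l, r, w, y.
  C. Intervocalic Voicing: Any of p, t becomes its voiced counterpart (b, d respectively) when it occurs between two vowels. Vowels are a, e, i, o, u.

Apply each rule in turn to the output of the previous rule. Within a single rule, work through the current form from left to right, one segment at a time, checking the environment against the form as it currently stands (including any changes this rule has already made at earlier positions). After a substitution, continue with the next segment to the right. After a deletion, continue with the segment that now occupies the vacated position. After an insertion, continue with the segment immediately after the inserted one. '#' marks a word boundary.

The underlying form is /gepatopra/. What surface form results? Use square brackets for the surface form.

A Velar Fronting: [gepatopra] → [zepatopra]
B Cluster Epenthesis: no change — [zepatopra]
C Intervocalic Voicing: [zepatopra] → [zebadopra]

[zebadopra]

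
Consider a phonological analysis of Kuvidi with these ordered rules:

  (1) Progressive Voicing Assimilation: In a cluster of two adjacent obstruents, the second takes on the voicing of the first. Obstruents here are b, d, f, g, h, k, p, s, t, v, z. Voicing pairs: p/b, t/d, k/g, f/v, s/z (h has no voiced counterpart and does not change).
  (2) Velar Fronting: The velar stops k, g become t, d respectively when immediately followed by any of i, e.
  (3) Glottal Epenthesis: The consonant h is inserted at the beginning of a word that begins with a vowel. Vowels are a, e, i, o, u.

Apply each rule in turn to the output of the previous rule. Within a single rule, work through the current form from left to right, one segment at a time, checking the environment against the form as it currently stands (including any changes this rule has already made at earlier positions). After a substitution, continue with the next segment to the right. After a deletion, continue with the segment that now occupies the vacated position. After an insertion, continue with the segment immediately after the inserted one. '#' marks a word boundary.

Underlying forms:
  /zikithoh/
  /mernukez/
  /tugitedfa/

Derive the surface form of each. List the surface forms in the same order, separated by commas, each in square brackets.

[zitithoh], [mernutez], [tuditedva]

/zikithoh/:
  (1) Progressive Voicing Assimilation: no change — [zikithoh]
  (2) Velar Fronting: [zikithoh] → [zitithoh]
  (3) Glottal Epenthesis: no change — [zitithoh]
/mernukez/:
  (1) Progressive Voicing Assimilation: no change — [mernukez]
  (2) Velar Fronting: [mernukez] → [mernutez]
  (3) Glottal Epenthesis: no change — [mernutez]
/tugitedfa/:
  (1) Progressive Voicing Assimilation: [tugitedfa] → [tugitedva]
  (2) Velar Fronting: [tugitedva] → [tuditedva]
  (3) Glottal Epenthesis: no change — [tuditedva]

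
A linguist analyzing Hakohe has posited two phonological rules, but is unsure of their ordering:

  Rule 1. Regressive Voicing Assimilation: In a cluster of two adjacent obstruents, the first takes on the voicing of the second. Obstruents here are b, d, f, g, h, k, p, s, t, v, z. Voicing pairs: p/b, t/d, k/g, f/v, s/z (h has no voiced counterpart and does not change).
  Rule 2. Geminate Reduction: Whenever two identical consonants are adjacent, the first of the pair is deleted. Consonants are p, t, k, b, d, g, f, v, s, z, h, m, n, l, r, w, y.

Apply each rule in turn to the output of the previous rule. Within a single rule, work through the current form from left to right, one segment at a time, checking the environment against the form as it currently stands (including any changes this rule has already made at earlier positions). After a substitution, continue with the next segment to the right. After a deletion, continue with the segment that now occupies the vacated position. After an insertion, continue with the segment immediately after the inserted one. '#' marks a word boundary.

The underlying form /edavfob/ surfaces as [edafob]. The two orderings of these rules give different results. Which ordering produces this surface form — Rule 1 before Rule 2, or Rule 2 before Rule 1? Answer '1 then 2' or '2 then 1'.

Order 1 then 2:
  1 Regressive Voicing Assimilation: [edavfob] → [edaffob]
  2 Geminate Reduction: [edaffob] → [edafob]
  result: [edafob]
Order 2 then 1:
  2 Geminate Reduction: no change — [edavfob]
  1 Regressive Voicing Assimilation: [edavfob] → [edaffob]
  result: [edaffob]

1 then 2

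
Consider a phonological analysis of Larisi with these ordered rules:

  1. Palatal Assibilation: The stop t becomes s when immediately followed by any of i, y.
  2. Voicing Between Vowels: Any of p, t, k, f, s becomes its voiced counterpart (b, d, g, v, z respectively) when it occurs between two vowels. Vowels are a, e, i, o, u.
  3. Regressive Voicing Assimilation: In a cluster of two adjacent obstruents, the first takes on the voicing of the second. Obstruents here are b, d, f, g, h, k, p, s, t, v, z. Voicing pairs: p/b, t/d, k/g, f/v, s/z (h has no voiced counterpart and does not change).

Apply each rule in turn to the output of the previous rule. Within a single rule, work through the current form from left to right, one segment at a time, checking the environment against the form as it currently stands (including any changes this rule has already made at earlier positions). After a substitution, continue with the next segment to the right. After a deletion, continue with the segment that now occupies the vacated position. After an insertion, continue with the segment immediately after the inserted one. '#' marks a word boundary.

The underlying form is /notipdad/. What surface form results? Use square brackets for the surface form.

1 Palatal Assibilation: [notipdad] → [nosipdad]
2 Voicing Between Vowels: [nosipdad] → [nozipdad]
3 Regressive Voicing Assimilation: [nozipdad] → [nozibdad]

[nozibdad]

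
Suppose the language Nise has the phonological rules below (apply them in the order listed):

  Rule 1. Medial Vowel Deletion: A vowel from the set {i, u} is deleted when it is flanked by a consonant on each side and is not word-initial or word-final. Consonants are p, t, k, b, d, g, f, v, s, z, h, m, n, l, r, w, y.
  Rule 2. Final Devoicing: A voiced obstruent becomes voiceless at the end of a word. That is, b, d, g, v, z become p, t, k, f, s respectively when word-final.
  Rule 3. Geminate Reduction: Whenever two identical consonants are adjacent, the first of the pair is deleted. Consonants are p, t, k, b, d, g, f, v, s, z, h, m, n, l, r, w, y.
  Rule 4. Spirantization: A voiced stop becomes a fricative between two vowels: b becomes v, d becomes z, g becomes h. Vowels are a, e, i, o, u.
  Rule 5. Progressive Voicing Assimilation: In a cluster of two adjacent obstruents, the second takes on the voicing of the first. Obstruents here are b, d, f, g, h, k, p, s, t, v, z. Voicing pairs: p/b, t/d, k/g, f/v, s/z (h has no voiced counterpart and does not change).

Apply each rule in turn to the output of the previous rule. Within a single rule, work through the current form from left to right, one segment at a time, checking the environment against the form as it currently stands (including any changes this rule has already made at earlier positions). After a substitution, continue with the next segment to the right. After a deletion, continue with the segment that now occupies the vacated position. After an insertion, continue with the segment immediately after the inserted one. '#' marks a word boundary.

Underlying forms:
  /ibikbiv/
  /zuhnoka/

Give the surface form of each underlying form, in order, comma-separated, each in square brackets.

[ibgbv], [zhnoka]

/ibikbiv/:
  Rule 1 Medial Vowel Deletion: [ibikbiv] → [ibkbv]
  Rule 2 Final Devoicing: [ibkbv] → [ibkbf]
  Rule 3 Geminate Reduction: no change — [ibkbf]
  Rule 4 Spirantization: no change — [ibkbf]
  Rule 5 Progressive Voicing Assimilation: [ibkbf] → [ibgbv]
/zuhnoka/:
  Rule 1 Medial Vowel Deletion: [zuhnoka] → [zhnoka]
  Rule 2 Final Devoicing: no change — [zhnoka]
  Rule 3 Geminate Reduction: no change — [zhnoka]
  Rule 4 Spirantization: no change — [zhnoka]
  Rule 5 Progressive Voicing Assimilation: no change — [zhnoka]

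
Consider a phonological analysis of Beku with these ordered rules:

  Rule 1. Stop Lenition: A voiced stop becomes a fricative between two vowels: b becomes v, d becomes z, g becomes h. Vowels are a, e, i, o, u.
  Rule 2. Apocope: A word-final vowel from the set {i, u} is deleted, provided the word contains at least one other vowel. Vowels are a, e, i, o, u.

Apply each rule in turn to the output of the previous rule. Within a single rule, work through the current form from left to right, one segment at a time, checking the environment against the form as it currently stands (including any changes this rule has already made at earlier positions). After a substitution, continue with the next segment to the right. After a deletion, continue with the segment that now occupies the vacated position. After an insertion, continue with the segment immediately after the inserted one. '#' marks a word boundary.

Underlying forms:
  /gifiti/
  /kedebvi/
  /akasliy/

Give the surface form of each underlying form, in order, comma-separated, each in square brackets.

[gifit], [kezebv], [akasliy]

/gifiti/:
  Rule 1 Stop Lenition: no change — [gifiti]
  Rule 2 Apocope: [gifiti] → [gifit]
/kedebvi/:
  Rule 1 Stop Lenition: [kedebvi] → [kezebvi]
  Rule 2 Apocope: [kezebvi] → [kezebv]
/akasliy/:
  Rule 1 Stop Lenition: no change — [akasliy]
  Rule 2 Apocope: no change — [akasliy]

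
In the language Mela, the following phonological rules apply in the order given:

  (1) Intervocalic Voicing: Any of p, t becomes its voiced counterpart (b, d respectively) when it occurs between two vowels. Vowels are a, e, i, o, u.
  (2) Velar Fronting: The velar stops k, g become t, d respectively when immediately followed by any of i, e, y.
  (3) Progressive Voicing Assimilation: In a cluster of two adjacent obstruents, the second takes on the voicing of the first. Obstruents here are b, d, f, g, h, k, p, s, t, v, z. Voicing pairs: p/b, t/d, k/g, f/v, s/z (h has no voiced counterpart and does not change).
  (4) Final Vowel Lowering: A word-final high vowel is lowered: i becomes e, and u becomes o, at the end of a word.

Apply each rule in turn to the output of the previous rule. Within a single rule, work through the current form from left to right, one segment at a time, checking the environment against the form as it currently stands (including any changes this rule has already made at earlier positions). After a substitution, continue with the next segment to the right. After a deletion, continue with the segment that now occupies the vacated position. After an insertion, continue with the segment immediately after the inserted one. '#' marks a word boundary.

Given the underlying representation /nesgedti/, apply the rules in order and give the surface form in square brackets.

(1) Intervocalic Voicing: no change — [nesgedti]
(2) Velar Fronting: [nesgedti] → [nesdedti]
(3) Progressive Voicing Assimilation: [nesdedti] → [nesteddi]
(4) Final Vowel Lowering: [nesteddi] → [nestedde]

[nestedde]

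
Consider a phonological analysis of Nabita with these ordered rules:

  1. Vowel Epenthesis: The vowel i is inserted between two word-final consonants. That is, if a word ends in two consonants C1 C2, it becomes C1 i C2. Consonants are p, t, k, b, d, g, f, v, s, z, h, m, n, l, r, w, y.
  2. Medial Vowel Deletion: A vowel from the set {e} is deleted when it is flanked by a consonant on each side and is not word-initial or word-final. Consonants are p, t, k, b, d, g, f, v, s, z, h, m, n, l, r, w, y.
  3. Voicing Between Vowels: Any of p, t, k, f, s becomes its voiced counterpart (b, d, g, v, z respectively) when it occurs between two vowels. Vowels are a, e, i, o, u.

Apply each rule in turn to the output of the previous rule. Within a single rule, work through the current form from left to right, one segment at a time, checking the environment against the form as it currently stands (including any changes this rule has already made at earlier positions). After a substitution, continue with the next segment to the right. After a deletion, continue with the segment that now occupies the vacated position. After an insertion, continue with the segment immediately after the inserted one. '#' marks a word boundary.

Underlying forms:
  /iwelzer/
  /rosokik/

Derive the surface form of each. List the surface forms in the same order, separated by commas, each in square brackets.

[iwlzr], [rozogik]

/iwelzer/:
  1 Vowel Epenthesis: no change — [iwelzer]
  2 Medial Vowel Deletion: [iwelzer] → [iwlzr]
  3 Voicing Between Vowels: no change — [iwlzr]
/rosokik/:
  1 Vowel Epenthesis: no change — [rosokik]
  2 Medial Vowel Deletion: no change — [rosokik]
  3 Voicing Between Vowels: [rosokik] → [rozogik]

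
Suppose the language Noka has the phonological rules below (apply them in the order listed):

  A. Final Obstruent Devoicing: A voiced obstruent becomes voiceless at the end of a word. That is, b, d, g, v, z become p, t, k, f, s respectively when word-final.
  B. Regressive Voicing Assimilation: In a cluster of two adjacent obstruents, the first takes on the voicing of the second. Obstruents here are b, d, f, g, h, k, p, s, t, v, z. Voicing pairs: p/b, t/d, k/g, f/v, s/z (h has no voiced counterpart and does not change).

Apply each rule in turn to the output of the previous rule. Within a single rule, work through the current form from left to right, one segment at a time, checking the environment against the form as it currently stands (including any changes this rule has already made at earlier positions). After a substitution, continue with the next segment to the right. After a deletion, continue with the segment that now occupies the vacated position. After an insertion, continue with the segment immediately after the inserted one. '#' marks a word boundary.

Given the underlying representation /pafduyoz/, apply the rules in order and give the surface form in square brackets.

[pavduyos]

A Final Obstruent Devoicing: [pafduyoz] → [pafduyos]
B Regressive Voicing Assimilation: [pafduyos] → [pavduyos]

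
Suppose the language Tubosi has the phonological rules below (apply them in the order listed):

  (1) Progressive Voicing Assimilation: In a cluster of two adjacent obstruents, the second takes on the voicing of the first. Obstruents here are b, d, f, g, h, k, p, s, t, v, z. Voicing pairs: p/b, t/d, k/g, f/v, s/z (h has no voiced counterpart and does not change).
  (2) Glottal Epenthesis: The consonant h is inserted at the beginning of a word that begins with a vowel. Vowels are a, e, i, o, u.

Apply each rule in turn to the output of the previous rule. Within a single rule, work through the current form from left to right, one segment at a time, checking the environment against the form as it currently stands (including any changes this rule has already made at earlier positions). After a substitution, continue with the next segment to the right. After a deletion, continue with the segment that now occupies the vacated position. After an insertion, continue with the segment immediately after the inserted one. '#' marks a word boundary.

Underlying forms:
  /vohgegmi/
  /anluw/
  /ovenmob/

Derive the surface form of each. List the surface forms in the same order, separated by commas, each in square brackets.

/vohgegmi/:
  (1) Progressive Voicing Assimilation: [vohgegmi] → [vohkegmi]
  (2) Glottal Epenthesis: no change — [vohkegmi]
/anluw/:
  (1) Progressive Voicing Assimilation: no change — [anluw]
  (2) Glottal Epenthesis: [anluw] → [hanluw]
/ovenmob/:
  (1) Progressive Voicing Assimilation: no change — [ovenmob]
  (2) Glottal Epenthesis: [ovenmob] → [hovenmob]

[vohkegmi], [hanluw], [hovenmob]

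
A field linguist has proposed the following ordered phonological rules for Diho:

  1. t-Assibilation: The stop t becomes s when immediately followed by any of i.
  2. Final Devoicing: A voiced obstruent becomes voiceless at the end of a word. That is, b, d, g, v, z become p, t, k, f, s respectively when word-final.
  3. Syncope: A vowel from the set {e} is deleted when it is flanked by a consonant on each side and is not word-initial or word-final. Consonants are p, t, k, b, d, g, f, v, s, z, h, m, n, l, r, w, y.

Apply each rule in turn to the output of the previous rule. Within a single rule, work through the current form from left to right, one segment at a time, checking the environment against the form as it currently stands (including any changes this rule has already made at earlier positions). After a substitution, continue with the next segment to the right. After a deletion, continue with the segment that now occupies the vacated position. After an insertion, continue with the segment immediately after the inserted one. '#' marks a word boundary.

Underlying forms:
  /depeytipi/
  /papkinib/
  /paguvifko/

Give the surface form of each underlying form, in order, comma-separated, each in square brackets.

[dpysipi], [papkinip], [paguvifko]

/depeytipi/:
  1 t-Assibilation: [depeytipi] → [depeysipi]
  2 Final Devoicing: no change — [depeysipi]
  3 Syncope: [depeysipi] → [dpysipi]
/papkinib/:
  1 t-Assibilation: no change — [papkinib]
  2 Final Devoicing: [papkinib] → [papkinip]
  3 Syncope: no change — [papkinip]
/paguvifko/:
  1 t-Assibilation: no change — [paguvifko]
  2 Final Devoicing: no change — [paguvifko]
  3 Syncope: no change — [paguvifko]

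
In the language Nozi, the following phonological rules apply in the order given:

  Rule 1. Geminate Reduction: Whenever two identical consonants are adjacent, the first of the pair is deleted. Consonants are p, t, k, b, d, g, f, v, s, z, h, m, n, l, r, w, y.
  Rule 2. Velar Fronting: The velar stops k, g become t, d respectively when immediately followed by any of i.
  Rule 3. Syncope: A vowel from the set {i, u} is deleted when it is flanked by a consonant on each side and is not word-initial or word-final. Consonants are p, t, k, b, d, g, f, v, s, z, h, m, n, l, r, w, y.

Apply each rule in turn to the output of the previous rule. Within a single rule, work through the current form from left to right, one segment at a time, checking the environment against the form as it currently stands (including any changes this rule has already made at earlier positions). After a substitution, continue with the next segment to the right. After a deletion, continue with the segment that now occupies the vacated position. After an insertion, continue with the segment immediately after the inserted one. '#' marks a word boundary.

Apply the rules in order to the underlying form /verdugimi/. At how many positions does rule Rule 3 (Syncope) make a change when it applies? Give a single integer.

2

Rule 1 Geminate Reduction: no change — [verdugimi]
Rule 2 Velar Fronting: [verdugimi] → [verdudimi]
Rule 3 Syncope: [verdudimi] → [verddmi]
Rule Rule 3 changed 2 position(s).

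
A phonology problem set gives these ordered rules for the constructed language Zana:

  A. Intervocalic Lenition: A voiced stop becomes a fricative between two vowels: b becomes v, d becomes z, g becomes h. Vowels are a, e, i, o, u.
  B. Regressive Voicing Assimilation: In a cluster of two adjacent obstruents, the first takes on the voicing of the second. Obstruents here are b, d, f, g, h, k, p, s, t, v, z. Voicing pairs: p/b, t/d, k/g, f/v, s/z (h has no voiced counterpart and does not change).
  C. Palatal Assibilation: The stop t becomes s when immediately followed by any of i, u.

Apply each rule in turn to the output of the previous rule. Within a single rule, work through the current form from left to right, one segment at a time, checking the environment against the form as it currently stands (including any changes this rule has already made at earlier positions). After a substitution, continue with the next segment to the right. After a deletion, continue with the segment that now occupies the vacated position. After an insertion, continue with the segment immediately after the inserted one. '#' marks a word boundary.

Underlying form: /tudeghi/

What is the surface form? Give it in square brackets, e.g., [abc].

A Intervocalic Lenition: [tudeghi] → [tuzeghi]
B Regressive Voicing Assimilation: [tuzeghi] → [tuzekhi]
C Palatal Assibilation: [tuzekhi] → [suzekhi]

[suzekhi]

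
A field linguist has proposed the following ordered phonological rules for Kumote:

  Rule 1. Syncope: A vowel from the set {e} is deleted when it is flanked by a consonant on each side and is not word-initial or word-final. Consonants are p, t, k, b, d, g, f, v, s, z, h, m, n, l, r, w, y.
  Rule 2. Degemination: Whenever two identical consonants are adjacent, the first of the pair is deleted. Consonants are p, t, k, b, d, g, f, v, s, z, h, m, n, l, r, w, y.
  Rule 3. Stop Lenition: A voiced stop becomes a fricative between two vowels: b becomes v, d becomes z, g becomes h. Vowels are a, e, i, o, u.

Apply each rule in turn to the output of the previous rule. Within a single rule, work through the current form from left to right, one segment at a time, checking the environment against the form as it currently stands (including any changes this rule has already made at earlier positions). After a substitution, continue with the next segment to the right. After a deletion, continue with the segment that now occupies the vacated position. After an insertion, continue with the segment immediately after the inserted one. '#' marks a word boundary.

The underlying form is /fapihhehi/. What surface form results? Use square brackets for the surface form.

Rule 1 Syncope: [fapihhehi] → [fapihhhi]
Rule 2 Degemination: [fapihhhi] → [fapihi]
Rule 3 Stop Lenition: no change — [fapihi]

[fapihi]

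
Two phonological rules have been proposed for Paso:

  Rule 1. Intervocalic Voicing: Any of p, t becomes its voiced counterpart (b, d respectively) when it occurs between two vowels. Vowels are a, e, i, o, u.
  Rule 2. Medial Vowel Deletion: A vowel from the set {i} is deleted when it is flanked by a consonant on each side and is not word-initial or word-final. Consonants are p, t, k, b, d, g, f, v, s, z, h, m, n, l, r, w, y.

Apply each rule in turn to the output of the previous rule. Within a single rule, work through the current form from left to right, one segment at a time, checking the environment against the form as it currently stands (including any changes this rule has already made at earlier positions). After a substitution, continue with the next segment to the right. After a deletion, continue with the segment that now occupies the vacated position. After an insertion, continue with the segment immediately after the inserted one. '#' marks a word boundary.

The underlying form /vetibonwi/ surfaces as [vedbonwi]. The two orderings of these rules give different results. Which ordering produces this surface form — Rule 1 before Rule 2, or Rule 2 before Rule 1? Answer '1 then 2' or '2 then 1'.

1 then 2

Order 1 then 2:
  1 Intervocalic Voicing: [vetibonwi] → [vedibonwi]
  2 Medial Vowel Deletion: [vedibonwi] → [vedbonwi]
  result: [vedbonwi]
Order 2 then 1:
  2 Medial Vowel Deletion: [vetibonwi] → [vetbonwi]
  1 Intervocalic Voicing: no change — [vetbonwi]
  result: [vetbonwi]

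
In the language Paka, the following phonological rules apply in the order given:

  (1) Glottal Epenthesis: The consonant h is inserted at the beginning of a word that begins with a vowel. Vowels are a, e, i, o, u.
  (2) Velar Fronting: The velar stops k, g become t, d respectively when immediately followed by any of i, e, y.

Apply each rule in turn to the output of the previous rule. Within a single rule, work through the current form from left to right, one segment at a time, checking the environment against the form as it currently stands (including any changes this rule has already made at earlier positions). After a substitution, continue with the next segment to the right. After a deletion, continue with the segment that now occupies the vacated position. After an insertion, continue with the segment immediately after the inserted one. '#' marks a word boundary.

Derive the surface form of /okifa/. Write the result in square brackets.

[hotifa]

(1) Glottal Epenthesis: [okifa] → [hokifa]
(2) Velar Fronting: [hokifa] → [hotifa]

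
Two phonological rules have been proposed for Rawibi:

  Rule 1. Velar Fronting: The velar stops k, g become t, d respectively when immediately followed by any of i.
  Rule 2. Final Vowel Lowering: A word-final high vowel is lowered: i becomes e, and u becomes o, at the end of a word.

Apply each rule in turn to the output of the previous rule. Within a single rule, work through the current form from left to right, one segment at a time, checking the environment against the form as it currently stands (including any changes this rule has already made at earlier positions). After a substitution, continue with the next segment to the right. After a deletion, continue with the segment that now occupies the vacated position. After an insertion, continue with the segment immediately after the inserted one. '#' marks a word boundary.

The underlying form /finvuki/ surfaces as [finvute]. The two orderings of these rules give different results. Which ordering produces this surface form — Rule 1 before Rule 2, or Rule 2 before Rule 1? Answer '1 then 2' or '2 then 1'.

Order 1 then 2:
  1 Velar Fronting: [finvuki] → [finvuti]
  2 Final Vowel Lowering: [finvuti] → [finvute]
  result: [finvute]
Order 2 then 1:
  2 Final Vowel Lowering: [finvuki] → [finvuke]
  1 Velar Fronting: no change — [finvuke]
  result: [finvuke]

1 then 2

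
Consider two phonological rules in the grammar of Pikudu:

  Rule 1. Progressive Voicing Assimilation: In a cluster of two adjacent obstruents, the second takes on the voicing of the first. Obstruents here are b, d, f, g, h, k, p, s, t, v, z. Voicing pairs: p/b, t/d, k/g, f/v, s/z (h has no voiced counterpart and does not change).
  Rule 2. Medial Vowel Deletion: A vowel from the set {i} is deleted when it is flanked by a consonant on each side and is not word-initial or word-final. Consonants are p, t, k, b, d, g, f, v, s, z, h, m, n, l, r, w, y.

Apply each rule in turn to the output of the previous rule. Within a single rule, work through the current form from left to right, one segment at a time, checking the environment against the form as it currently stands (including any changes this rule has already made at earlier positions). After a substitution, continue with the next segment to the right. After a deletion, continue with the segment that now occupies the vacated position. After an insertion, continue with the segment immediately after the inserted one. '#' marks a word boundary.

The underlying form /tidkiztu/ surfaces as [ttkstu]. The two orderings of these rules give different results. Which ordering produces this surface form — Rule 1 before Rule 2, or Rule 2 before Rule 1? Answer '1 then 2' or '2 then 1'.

Order 1 then 2:
  1 Progressive Voicing Assimilation: [tidkiztu] → [tidgizdu]
  2 Medial Vowel Deletion: [tidgizdu] → [tdgzdu]
  result: [tdgzdu]
Order 2 then 1:
  2 Medial Vowel Deletion: [tidkiztu] → [tdkztu]
  1 Progressive Voicing Assimilation: [tdkztu] → [ttkstu]
  result: [ttkstu]

2 then 1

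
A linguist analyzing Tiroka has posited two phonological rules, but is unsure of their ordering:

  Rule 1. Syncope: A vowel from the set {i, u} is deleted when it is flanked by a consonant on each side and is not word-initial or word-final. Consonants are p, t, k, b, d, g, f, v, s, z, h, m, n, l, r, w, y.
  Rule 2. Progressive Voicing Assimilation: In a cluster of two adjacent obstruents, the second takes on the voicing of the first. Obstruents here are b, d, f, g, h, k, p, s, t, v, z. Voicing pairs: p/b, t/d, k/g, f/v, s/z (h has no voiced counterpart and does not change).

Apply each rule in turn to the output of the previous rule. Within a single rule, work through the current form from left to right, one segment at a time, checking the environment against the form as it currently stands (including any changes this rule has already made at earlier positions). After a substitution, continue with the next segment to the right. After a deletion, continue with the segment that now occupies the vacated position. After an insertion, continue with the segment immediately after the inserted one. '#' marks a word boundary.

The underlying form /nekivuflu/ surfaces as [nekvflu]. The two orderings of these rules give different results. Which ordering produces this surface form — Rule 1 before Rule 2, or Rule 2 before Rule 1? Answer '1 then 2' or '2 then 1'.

2 then 1

Order 1 then 2:
  1 Syncope: [nekivuflu] → [nekvflu]
  2 Progressive Voicing Assimilation: [nekvflu] → [nekfflu]
  result: [nekfflu]
Order 2 then 1:
  2 Progressive Voicing Assimilation: no change — [nekivuflu]
  1 Syncope: [nekivuflu] → [nekvflu]
  result: [nekvflu]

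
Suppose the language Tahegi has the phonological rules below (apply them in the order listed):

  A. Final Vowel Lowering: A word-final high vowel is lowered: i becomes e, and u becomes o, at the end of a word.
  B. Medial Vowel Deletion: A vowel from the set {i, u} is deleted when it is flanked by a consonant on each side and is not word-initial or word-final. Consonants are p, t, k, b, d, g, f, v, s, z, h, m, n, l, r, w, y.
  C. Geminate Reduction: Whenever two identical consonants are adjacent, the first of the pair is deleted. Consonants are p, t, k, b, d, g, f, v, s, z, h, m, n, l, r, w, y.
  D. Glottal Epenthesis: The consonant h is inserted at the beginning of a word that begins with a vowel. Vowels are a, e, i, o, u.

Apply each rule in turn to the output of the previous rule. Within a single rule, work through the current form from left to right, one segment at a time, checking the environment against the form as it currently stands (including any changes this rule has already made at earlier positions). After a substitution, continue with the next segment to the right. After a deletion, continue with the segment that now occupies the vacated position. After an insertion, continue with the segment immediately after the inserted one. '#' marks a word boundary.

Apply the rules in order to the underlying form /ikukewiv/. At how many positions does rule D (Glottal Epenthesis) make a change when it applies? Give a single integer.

1

A Final Vowel Lowering: no change — [ikukewiv]
B Medial Vowel Deletion: [ikukewiv] → [ikkewv]
C Geminate Reduction: [ikkewv] → [ikewv]
D Glottal Epenthesis: [ikewv] → [hikewv]
Rule D changed 1 position(s).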